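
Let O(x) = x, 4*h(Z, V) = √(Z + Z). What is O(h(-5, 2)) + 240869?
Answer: 240869 + I*√10/4 ≈ 2.4087e+5 + 0.79057*I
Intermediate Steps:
h(Z, V) = √2*√Z/4 (h(Z, V) = √(Z + Z)/4 = √(2*Z)/4 = (√2*√Z)/4 = √2*√Z/4)
O(h(-5, 2)) + 240869 = √2*√(-5)/4 + 240869 = √2*(I*√5)/4 + 240869 = I*√10/4 + 240869 = 240869 + I*√10/4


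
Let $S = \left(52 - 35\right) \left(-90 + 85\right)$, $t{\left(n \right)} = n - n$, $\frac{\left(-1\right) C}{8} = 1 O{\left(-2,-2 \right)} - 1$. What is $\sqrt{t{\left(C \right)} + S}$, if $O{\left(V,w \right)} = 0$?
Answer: $i \sqrt{85} \approx 9.2195 i$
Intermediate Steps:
$C = 8$ ($C = - 8 \left(1 \cdot 0 - 1\right) = - 8 \left(0 - 1\right) = \left(-8\right) \left(-1\right) = 8$)
$t{\left(n \right)} = 0$
$S = -85$ ($S = 17 \left(-5\right) = -85$)
$\sqrt{t{\left(C \right)} + S} = \sqrt{0 - 85} = \sqrt{-85} = i \sqrt{85}$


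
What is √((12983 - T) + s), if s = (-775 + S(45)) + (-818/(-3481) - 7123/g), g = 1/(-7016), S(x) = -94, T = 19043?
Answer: √173938744577/59 ≈ 7068.8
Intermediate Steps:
g = -1/7016 ≈ -0.00014253
s = 173959839437/3481 (s = (-775 - 94) + (-818/(-3481) - 7123/(-1/7016)) = -869 + (-818*(-1/3481) - 7123*(-7016)) = -869 + (818/3481 + 49974968) = -869 + 173962864426/3481 = 173959839437/3481 ≈ 4.9974e+7)
√((12983 - T) + s) = √((12983 - 1*19043) + 173959839437/3481) = √((12983 - 19043) + 173959839437/3481) = √(-6060 + 173959839437/3481) = √(173938744577/3481) = √173938744577/59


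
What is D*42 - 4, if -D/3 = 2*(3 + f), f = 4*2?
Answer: -2776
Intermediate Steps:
f = 8
D = -66 (D = -6*(3 + 8) = -6*11 = -3*22 = -66)
D*42 - 4 = -66*42 - 4 = -2772 - 4 = -2776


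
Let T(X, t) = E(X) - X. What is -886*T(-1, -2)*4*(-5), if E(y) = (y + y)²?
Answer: 88600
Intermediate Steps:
E(y) = 4*y² (E(y) = (2*y)² = 4*y²)
T(X, t) = -X + 4*X² (T(X, t) = 4*X² - X = -X + 4*X²)
-886*T(-1, -2)*4*(-5) = -886*-(-1 + 4*(-1))*4*(-5) = -886*-(-1 - 4)*4*(-5) = -886*-1*(-5)*4*(-5) = -886*5*4*(-5) = -17720*(-5) = -886*(-100) = 88600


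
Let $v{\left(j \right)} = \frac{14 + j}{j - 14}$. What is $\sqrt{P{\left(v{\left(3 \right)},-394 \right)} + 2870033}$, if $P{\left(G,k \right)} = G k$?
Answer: $\frac{\sqrt{347347671}}{11} \approx 1694.3$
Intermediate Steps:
$v{\left(j \right)} = \frac{14 + j}{-14 + j}$
$\sqrt{P{\left(v{\left(3 \right)},-394 \right)} + 2870033} = \sqrt{\frac{14 + 3}{-14 + 3} \left(-394\right) + 2870033} = \sqrt{\frac{1}{-11} \cdot 17 \left(-394\right) + 2870033} = \sqrt{\left(- \frac{1}{11}\right) 17 \left(-394\right) + 2870033} = \sqrt{\left(- \frac{17}{11}\right) \left(-394\right) + 2870033} = \sqrt{\frac{6698}{11} + 2870033} = \sqrt{\frac{31577061}{11}} = \frac{\sqrt{347347671}}{11}$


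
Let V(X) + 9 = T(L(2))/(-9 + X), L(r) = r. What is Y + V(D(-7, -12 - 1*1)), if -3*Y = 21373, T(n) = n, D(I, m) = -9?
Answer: -64201/9 ≈ -7133.4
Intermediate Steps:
Y = -21373/3 (Y = -⅓*21373 = -21373/3 ≈ -7124.3)
V(X) = -9 + 2/(-9 + X)
Y + V(D(-7, -12 - 1*1)) = -21373/3 + (83 - 9*(-9))/(-9 - 9) = -21373/3 + (83 + 81)/(-18) = -21373/3 - 1/18*164 = -21373/3 - 82/9 = -64201/9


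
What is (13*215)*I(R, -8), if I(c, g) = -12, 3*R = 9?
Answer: -33540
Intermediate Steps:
R = 3 (R = (⅓)*9 = 3)
(13*215)*I(R, -8) = (13*215)*(-12) = 2795*(-12) = -33540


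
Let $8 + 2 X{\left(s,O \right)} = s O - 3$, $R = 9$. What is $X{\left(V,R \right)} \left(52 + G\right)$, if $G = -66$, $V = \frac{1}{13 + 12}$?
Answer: $\frac{1862}{25} \approx 74.48$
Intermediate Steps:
$V = \frac{1}{25} \approx 0.04$
$X{\left(s,O \right)} = - \frac{11}{2} + \frac{O s}{2}$ ($X{\left(s,O \right)} = -4 + \frac{s O - 3}{2} = -4 + \frac{O s - 3}{2} = -4 + \frac{-3 + O s}{2} = -4 + \left(- \frac{3}{2} + \frac{O s}{2}\right) = - \frac{11}{2} + \frac{O s}{2}$)
$X{\left(V,R \right)} \left(52 + G\right) = \left(- \frac{11}{2} + \frac{1}{2} \cdot 9 \cdot \frac{1}{25}\right) \left(52 - 66\right) = \left(- \frac{11}{2} + \frac{9}{50}\right) \left(-14\right) = \left(- \frac{133}{25}\right) \left(-14\right) = \frac{1862}{25}$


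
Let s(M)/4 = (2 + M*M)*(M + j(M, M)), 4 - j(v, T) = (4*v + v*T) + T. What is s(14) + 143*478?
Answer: -128062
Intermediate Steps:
j(v, T) = 4 - T - 4*v - T*v (j(v, T) = 4 - ((4*v + v*T) + T) = 4 - ((4*v + T*v) + T) = 4 - (T + 4*v + T*v) = 4 + (-T - 4*v - T*v) = 4 - T - 4*v - T*v)
s(M) = 4*(2 + M²)*(4 - M² - 4*M) (s(M) = 4*((2 + M*M)*(M + (4 - M - 4*M - M*M))) = 4*((2 + M²)*(M + (4 - M - 4*M - M²))) = 4*((2 + M²)*(M + (4 - M² - 5*M))) = 4*((2 + M²)*(4 - M² - 4*M)) = 4*(2 + M²)*(4 - M² - 4*M))
s(14) + 143*478 = (32 - 32*14 - 16*14³ - 4*14⁴ + 8*14²) + 143*478 = (32 - 448 - 16*2744 - 4*38416 + 8*196) + 68354 = (32 - 448 - 43904 - 153664 + 1568) + 68354 = -196416 + 68354 = -128062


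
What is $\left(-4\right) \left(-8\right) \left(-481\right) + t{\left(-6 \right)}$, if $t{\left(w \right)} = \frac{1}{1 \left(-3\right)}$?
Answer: $- \frac{46177}{3} \approx -15392.0$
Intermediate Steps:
$t{\left(w \right)} = - \frac{1}{3}$ ($t{\left(w \right)} = \frac{1}{-3} = - \frac{1}{3}$)
$\left(-4\right) \left(-8\right) \left(-481\right) + t{\left(-6 \right)} = \left(-4\right) \left(-8\right) \left(-481\right) - \frac{1}{3} = 32 \left(-481\right) - \frac{1}{3} = -15392 - \frac{1}{3} = - \frac{46177}{3}$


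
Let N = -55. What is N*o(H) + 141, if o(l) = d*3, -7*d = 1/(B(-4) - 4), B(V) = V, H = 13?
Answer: 7731/56 ≈ 138.05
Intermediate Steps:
d = 1/56 (d = -1/(7*(-4 - 4)) = -⅐/(-8) = -⅐*(-⅛) = 1/56 ≈ 0.017857)
o(l) = 3/56 (o(l) = (1/56)*3 = 3/56)
N*o(H) + 141 = -55*3/56 + 141 = -165/56 + 141 = 7731/56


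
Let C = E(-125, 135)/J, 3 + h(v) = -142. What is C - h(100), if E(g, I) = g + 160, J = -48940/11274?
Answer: 670171/4894 ≈ 136.94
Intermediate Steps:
J = -24470/5637 (J = -48940*1/11274 = -24470/5637 ≈ -4.3410)
E(g, I) = 160 + g
h(v) = -145 (h(v) = -3 - 142 = -145)
C = -39459/4894 (C = (160 - 125)/(-24470/5637) = 35*(-5637/24470) = -39459/4894 ≈ -8.0627)
C - h(100) = -39459/4894 - 1*(-145) = -39459/4894 + 145 = 670171/4894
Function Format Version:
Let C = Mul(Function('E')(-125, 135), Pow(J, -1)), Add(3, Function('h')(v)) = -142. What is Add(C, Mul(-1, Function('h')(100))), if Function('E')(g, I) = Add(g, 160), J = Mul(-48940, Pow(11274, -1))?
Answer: Rational(670171, 4894) ≈ 136.94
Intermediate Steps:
J = Rational(-24470, 5637) (J = Mul(-48940, Rational(1, 11274)) = Rational(-24470, 5637) ≈ -4.3410)
Function('E')(g, I) = Add(160, g)
Function('h')(v) = -145 (Function('h')(v) = Add(-3, -142) = -145)
C = Rational(-39459, 4894) (C = Mul(Add(160, -125), Pow(Rational(-24470, 5637), -1)) = Mul(35, Rational(-5637, 24470)) = Rational(-39459, 4894) ≈ -8.0627)
Add(C, Mul(-1, Function('h')(100))) = Add(Rational(-39459, 4894), Mul(-1, -145)) = Add(Rational(-39459, 4894), 145) = Rational(670171, 4894)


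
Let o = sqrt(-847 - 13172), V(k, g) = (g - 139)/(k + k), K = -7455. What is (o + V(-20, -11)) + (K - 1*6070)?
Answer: -54085/4 + I*sqrt(14019) ≈ -13521.0 + 118.4*I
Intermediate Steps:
V(k, g) = (-139 + g)/(2*k) (V(k, g) = (-139 + g)/((2*k)) = (-139 + g)*(1/(2*k)) = (-139 + g)/(2*k))
o = I*sqrt(14019) (o = sqrt(-14019) = I*sqrt(14019) ≈ 118.4*I)
(o + V(-20, -11)) + (K - 1*6070) = (I*sqrt(14019) + (1/2)*(-139 - 11)/(-20)) + (-7455 - 1*6070) = (I*sqrt(14019) + (1/2)*(-1/20)*(-150)) + (-7455 - 6070) = (I*sqrt(14019) + 15/4) - 13525 = (15/4 + I*sqrt(14019)) - 13525 = -54085/4 + I*sqrt(14019)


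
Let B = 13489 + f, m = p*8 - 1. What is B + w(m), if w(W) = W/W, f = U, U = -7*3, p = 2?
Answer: 13469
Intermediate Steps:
U = -21
f = -21
m = 15 (m = 2*8 - 1 = 16 - 1 = 15)
w(W) = 1
B = 13468 (B = 13489 - 21 = 13468)
B + w(m) = 13468 + 1 = 13469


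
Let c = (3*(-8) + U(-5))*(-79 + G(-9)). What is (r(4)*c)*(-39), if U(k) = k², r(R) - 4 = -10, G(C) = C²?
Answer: 468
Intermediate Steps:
r(R) = -6 (r(R) = 4 - 10 = -6)
c = 2 (c = (3*(-8) + (-5)²)*(-79 + (-9)²) = (-24 + 25)*(-79 + 81) = 1*2 = 2)
(r(4)*c)*(-39) = -6*2*(-39) = -12*(-39) = 468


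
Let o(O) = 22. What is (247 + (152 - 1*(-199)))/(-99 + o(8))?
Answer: -598/77 ≈ -7.7662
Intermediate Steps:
(247 + (152 - 1*(-199)))/(-99 + o(8)) = (247 + (152 - 1*(-199)))/(-99 + 22) = (247 + (152 + 199))/(-77) = (247 + 351)*(-1/77) = 598*(-1/77) = -598/77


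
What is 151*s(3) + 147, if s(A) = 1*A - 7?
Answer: -457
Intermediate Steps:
s(A) = -7 + A (s(A) = A - 7 = -7 + A)
151*s(3) + 147 = 151*(-7 + 3) + 147 = 151*(-4) + 147 = -604 + 147 = -457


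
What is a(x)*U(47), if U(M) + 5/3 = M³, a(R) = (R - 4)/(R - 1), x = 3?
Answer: -155732/3 ≈ -51911.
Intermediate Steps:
a(R) = (-4 + R)/(-1 + R)
U(M) = -5/3 + M³
a(x)*U(47) = ((-4 + 3)/(-1 + 3))*(-5/3 + 47³) = (-1/2)*(-5/3 + 103823) = ((½)*(-1))*(311464/3) = -½*311464/3 = -155732/3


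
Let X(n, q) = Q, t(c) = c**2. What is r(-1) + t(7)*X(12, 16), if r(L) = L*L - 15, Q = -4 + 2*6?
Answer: 378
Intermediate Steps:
Q = 8 (Q = -4 + 12 = 8)
X(n, q) = 8
r(L) = -15 + L**2 (r(L) = L**2 - 15 = -15 + L**2)
r(-1) + t(7)*X(12, 16) = (-15 + (-1)**2) + 7**2*8 = (-15 + 1) + 49*8 = -14 + 392 = 378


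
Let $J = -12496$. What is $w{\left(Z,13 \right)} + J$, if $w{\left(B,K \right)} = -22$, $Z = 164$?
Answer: $-12518$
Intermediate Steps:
$w{\left(Z,13 \right)} + J = -22 - 12496 = -12518$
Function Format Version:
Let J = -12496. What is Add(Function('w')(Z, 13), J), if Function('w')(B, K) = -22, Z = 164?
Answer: -12518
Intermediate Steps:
Add(Function('w')(Z, 13), J) = Add(-22, -12496) = -12518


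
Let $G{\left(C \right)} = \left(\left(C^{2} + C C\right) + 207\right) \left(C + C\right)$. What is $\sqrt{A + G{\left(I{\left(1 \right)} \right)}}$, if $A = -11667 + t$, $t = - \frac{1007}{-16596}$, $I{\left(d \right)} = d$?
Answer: $\frac{i \sqrt{86062890017}}{2766} \approx 106.06 i$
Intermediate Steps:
$G{\left(C \right)} = 2 C \left(207 + 2 C^{2}\right)$ ($G{\left(C \right)} = \left(\left(C^{2} + C^{2}\right) + 207\right) 2 C = \left(2 C^{2} + 207\right) 2 C = \left(207 + 2 C^{2}\right) 2 C = 2 C \left(207 + 2 C^{2}\right)$)
$t = \frac{1007}{16596}$ ($t = \left(-1007\right) \left(- \frac{1}{16596}\right) = \frac{1007}{16596} \approx 0.060677$)
$A = - \frac{193624525}{16596}$ ($A = -11667 + \frac{1007}{16596} = - \frac{193624525}{16596} \approx -11667.0$)
$\sqrt{A + G{\left(I{\left(1 \right)} \right)}} = \sqrt{- \frac{193624525}{16596} + \left(4 \cdot 1^{3} + 414 \cdot 1\right)} = \sqrt{- \frac{193624525}{16596} + \left(4 \cdot 1 + 414\right)} = \sqrt{- \frac{193624525}{16596} + \left(4 + 414\right)} = \sqrt{- \frac{193624525}{16596} + 418} = \sqrt{- \frac{186687397}{16596}} = \frac{i \sqrt{86062890017}}{2766}$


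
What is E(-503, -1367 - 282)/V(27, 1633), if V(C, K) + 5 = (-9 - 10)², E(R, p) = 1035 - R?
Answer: 769/178 ≈ 4.3202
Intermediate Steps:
V(C, K) = 356 (V(C, K) = -5 + (-9 - 10)² = -5 + (-19)² = -5 + 361 = 356)
E(-503, -1367 - 282)/V(27, 1633) = (1035 - 1*(-503))/356 = (1035 + 503)*(1/356) = 1538*(1/356) = 769/178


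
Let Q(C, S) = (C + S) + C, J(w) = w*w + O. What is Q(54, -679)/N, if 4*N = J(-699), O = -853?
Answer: -571/121937 ≈ -0.0046827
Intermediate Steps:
J(w) = -853 + w² (J(w) = w*w - 853 = w² - 853 = -853 + w²)
N = 121937 (N = (-853 + (-699)²)/4 = (-853 + 488601)/4 = (¼)*487748 = 121937)
Q(C, S) = S + 2*C
Q(54, -679)/N = (-679 + 2*54)/121937 = (-679 + 108)*(1/121937) = -571*1/121937 = -571/121937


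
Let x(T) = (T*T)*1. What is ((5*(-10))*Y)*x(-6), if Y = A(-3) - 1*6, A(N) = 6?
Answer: 0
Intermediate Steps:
x(T) = T² (x(T) = T²*1 = T²)
Y = 0 (Y = 6 - 1*6 = 6 - 6 = 0)
((5*(-10))*Y)*x(-6) = ((5*(-10))*0)*(-6)² = -50*0*36 = 0*36 = 0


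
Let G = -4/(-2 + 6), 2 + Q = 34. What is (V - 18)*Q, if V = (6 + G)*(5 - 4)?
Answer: -416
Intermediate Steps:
Q = 32 (Q = -2 + 34 = 32)
G = -1 (G = -4/4 = -4*1/4 = -1)
V = 5 (V = (6 - 1)*(5 - 4) = 5*1 = 5)
(V - 18)*Q = (5 - 18)*32 = -13*32 = -416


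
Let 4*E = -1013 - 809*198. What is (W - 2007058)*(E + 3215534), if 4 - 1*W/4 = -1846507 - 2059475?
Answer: 86473632844863/2 ≈ 4.3237e+13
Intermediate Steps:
W = 15623944 (W = 16 - 4*(-1846507 - 2059475) = 16 - 4*(-3905982) = 16 + 15623928 = 15623944)
E = -161195/4 (E = (-1013 - 809*198)/4 = (-1013 - 160182)/4 = (¼)*(-161195) = -161195/4 ≈ -40299.)
(W - 2007058)*(E + 3215534) = (15623944 - 2007058)*(-161195/4 + 3215534) = 13616886*(12700941/4) = 86473632844863/2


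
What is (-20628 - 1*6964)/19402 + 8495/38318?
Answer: -446225133/371722918 ≈ -1.2004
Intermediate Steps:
(-20628 - 1*6964)/19402 + 8495/38318 = (-20628 - 6964)*(1/19402) + 8495*(1/38318) = -27592*1/19402 + 8495/38318 = -13796/9701 + 8495/38318 = -446225133/371722918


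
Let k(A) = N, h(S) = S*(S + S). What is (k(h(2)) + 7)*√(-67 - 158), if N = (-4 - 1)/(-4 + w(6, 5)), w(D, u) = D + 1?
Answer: 80*I ≈ 80.0*I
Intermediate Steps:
w(D, u) = 1 + D
h(S) = 2*S² (h(S) = S*(2*S) = 2*S²)
N = -5/3 (N = (-4 - 1)/(-4 + (1 + 6)) = -5/(-4 + 7) = -5/3 ≈ -1.6667)
k(A) = -5/3
(k(h(2)) + 7)*√(-67 - 158) = (-5/3 + 7)*√(-67 - 158) = 16*√(-225)/3 = 16*(15*I)/3 = 80*I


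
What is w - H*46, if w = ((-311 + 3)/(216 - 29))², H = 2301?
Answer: -30588710/289 ≈ -1.0584e+5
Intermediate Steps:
w = 784/289 (w = (-308/187)² = (-308*1/187)² = (-28/17)² = 784/289 ≈ 2.7128)
w - H*46 = 784/289 - 2301*46 = 784/289 - 1*105846 = 784/289 - 105846 = -30588710/289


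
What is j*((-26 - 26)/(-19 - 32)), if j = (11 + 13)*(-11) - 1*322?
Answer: -30472/51 ≈ -597.49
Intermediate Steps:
j = -586 (j = 24*(-11) - 322 = -264 - 322 = -586)
j*((-26 - 26)/(-19 - 32)) = -586*(-26 - 26)/(-19 - 32) = -(-30472)/(-51) = -(-30472)*(-1)/51 = -586*52/51 = -30472/51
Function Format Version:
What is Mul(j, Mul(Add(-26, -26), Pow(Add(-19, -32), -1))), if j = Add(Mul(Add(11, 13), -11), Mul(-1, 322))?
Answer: Rational(-30472, 51) ≈ -597.49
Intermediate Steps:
j = -586 (j = Add(Mul(24, -11), -322) = Add(-264, -322) = -586)
Mul(j, Mul(Add(-26, -26), Pow(Add(-19, -32), -1))) = Mul(-586, Mul(Add(-26, -26), Pow(Add(-19, -32), -1))) = Mul(-586, Mul(-52, Pow(-51, -1))) = Mul(-586, Mul(-52, Rational(-1, 51))) = Mul(-586, Rational(52, 51)) = Rational(-30472, 51)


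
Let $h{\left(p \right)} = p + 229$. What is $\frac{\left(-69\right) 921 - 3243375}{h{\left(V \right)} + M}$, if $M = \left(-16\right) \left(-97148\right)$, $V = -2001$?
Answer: $- \frac{275577}{129383} \approx -2.1299$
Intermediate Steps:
$h{\left(p \right)} = 229 + p$
$M = 1554368$
$\frac{\left(-69\right) 921 - 3243375}{h{\left(V \right)} + M} = \frac{\left(-69\right) 921 - 3243375}{\left(229 - 2001\right) + 1554368} = \frac{-63549 - 3243375}{-1772 + 1554368} = - \frac{3306924}{1552596} = \left(-3306924\right) \frac{1}{1552596} = - \frac{275577}{129383}$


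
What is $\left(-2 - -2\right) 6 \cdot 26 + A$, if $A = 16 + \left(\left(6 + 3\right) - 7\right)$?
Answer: $18$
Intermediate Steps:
$A = 18$ ($A = 16 + \left(9 - 7\right) = 16 + 2 = 18$)
$\left(-2 - -2\right) 6 \cdot 26 + A = \left(-2 - -2\right) 6 \cdot 26 + 18 = \left(-2 + 2\right) 6 \cdot 26 + 18 = 0 \cdot 6 \cdot 26 + 18 = 0 \cdot 26 + 18 = 0 + 18 = 18$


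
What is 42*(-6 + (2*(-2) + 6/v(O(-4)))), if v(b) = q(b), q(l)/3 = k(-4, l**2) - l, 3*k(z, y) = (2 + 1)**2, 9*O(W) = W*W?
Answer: -3864/11 ≈ -351.27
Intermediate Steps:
O(W) = W**2/9 (O(W) = (W*W)/9 = W**2/9)
k(z, y) = 3 (k(z, y) = (2 + 1)**2/3 = (1/3)*3**2 = (1/3)*9 = 3)
q(l) = 9 - 3*l (q(l) = 3*(3 - l) = 9 - 3*l)
v(b) = 9 - 3*b
42*(-6 + (2*(-2) + 6/v(O(-4)))) = 42*(-6 + (2*(-2) + 6/(9 - (-4)**2/3))) = 42*(-6 + (-4 + 6/(9 - 16/3))) = 42*(-6 + (-4 + 6/(11/3))) = 42*(-6 + (-4 + 6*(3/11))) = 42*(-6 + (-4 + 18/11)) = 42*(-6 - 26/11) = 42*(-92/11) = -3864/11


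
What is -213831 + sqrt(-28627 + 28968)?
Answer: -213831 + sqrt(341) ≈ -2.1381e+5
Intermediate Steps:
-213831 + sqrt(-28627 + 28968) = -213831 + sqrt(341)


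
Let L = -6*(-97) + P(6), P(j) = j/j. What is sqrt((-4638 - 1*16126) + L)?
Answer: 31*I*sqrt(21) ≈ 142.06*I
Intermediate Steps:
P(j) = 1
L = 583 (L = -6*(-97) + 1 = 582 + 1 = 583)
sqrt((-4638 - 1*16126) + L) = sqrt((-4638 - 1*16126) + 583) = sqrt((-4638 - 16126) + 583) = sqrt(-20764 + 583) = sqrt(-20181) = 31*I*sqrt(21)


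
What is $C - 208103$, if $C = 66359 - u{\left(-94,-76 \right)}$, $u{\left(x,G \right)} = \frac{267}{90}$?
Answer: $- \frac{4252409}{30} \approx -1.4175 \cdot 10^{5}$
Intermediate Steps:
$u{\left(x,G \right)} = \frac{89}{30}$ ($u{\left(x,G \right)} = 267 \cdot \frac{1}{90} = \frac{89}{30}$)
$C = \frac{1990681}{30}$ ($C = 66359 - \frac{89}{30} = \frac{1990681}{30} \approx 66356.0$)
$C - 208103 = \frac{1990681}{30} - 208103 = - \frac{4252409}{30}$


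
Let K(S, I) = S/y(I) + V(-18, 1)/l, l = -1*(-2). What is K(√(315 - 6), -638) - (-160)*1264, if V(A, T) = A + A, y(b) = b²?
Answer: 202222 + √309/407044 ≈ 2.0222e+5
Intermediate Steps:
l = 2
V(A, T) = 2*A
K(S, I) = -18 + S/I² (K(S, I) = S/(I²) + (2*(-18))/2 = S/I² - 36*½ = S/I² - 18 = -18 + S/I²)
K(√(315 - 6), -638) - (-160)*1264 = (-18 + √(315 - 6)/(-638)²) - (-160)*1264 = (-18 + √309*(1/407044)) - 1*(-202240) = (-18 + √309/407044) + 202240 = 202222 + √309/407044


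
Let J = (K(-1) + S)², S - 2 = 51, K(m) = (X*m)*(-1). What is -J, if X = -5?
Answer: -2304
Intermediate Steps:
K(m) = 5*m (K(m) = -5*m*(-1) = 5*m)
S = 53 (S = 2 + 51 = 53)
J = 2304 (J = (5*(-1) + 53)² = (-5 + 53)² = 48² = 2304)
-J = -1*2304 = -2304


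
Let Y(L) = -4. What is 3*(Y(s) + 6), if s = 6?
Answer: 6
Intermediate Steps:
3*(Y(s) + 6) = 3*(-4 + 6) = 3*2 = 6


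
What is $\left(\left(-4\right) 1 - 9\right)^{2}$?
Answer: $169$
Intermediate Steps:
$\left(\left(-4\right) 1 - 9\right)^{2} = \left(-4 - 9\right)^{2} = \left(-13\right)^{2} = 169$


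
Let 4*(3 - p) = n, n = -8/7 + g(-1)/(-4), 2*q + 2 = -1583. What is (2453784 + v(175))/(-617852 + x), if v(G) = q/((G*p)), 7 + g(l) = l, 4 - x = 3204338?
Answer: -478487563/745326270 ≈ -0.64198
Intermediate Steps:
x = -3204334 (x = 4 - 1*3204338 = 4 - 3204338 = -3204334)
g(l) = -7 + l
q = -1585/2 (q = -1 + (½)*(-1583) = -1 - 1583/2 = -1585/2 ≈ -792.50)
n = 6/7 (n = -8/7 + (-7 - 1)/(-4) = -8*⅐ - 8*(-¼) = -8/7 + 2 = 6/7 ≈ 0.85714)
p = 39/14 (p = 3 - ¼*6/7 = 3 - 3/14 = 39/14 ≈ 2.7857)
v(G) = -11095/(39*G) (v(G) = -1585*14/(39*G)/2 = -11095/(39*G))
(2453784 + v(175))/(-617852 + x) = (2453784 - 11095/39/175)/(-617852 - 3204334) = (2453784 - 11095/39*1/175)/(-3822186) = (2453784 - 317/195)*(-1/3822186) = (478487563/195)*(-1/3822186) = -478487563/745326270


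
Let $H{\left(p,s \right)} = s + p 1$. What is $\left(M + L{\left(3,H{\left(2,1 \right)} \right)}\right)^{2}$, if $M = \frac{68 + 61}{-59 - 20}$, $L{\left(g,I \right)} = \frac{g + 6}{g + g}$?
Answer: $\frac{441}{24964} \approx 0.017665$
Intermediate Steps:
$H{\left(p,s \right)} = p + s$ ($H{\left(p,s \right)} = s + p = p + s$)
$L{\left(g,I \right)} = \frac{6 + g}{2 g}$
$M = - \frac{129}{79}$ ($M = \frac{129}{-79} = 129 \left(- \frac{1}{79}\right) = - \frac{129}{79} \approx -1.6329$)
$\left(M + L{\left(3,H{\left(2,1 \right)} \right)}\right)^{2} = \left(- \frac{129}{79} + \frac{6 + 3}{2 \cdot 3}\right)^{2} = \left(- \frac{129}{79} + \frac{1}{2} \cdot \frac{1}{3} \cdot 9\right)^{2} = \left(- \frac{129}{79} + \frac{3}{2}\right)^{2} = \left(- \frac{21}{158}\right)^{2} = \frac{441}{24964}$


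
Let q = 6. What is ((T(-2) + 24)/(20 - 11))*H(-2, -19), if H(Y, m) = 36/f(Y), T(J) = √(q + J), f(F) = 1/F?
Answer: -208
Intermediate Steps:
T(J) = √(6 + J)
H(Y, m) = 36*Y (H(Y, m) = 36/(1/Y) = 36*Y)
((T(-2) + 24)/(20 - 11))*H(-2, -19) = ((√(6 - 2) + 24)/(20 - 11))*(36*(-2)) = ((√4 + 24)/9)*(-72) = ((2 + 24)*(⅑))*(-72) = (26*(⅑))*(-72) = (26/9)*(-72) = -208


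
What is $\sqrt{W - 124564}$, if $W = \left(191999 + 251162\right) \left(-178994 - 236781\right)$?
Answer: $i \sqrt{184255389339} \approx 4.2925 \cdot 10^{5} i$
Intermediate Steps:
$W = -184255264775$ ($W = 443161 \left(-415775\right) = -184255264775$)
$\sqrt{W - 124564} = \sqrt{-184255264775 - 124564} = \sqrt{-184255389339} = i \sqrt{184255389339}$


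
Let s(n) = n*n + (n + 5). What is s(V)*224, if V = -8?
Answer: 13664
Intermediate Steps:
s(n) = 5 + n + n**2 (s(n) = n**2 + (5 + n) = 5 + n + n**2)
s(V)*224 = (5 - 8 + (-8)**2)*224 = (5 - 8 + 64)*224 = 61*224 = 13664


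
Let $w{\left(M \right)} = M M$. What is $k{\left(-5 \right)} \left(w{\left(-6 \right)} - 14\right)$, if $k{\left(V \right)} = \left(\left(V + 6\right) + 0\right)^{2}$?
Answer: $22$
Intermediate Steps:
$k{\left(V \right)} = \left(6 + V\right)^{2}$ ($k{\left(V \right)} = \left(\left(6 + V\right) + 0\right)^{2} = \left(6 + V\right)^{2}$)
$w{\left(M \right)} = M^{2}$
$k{\left(-5 \right)} \left(w{\left(-6 \right)} - 14\right) = \left(6 - 5\right)^{2} \left(\left(-6\right)^{2} - 14\right) = 1^{2} \left(36 - 14\right) = 1 \cdot 22 = 22$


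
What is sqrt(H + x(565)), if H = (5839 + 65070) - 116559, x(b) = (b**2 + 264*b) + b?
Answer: 10*sqrt(4233) ≈ 650.62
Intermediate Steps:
x(b) = b**2 + 265*b
H = -45650 (H = 70909 - 116559 = -45650)
sqrt(H + x(565)) = sqrt(-45650 + 565*(265 + 565)) = sqrt(-45650 + 565*830) = sqrt(-45650 + 468950) = sqrt(423300) = 10*sqrt(4233)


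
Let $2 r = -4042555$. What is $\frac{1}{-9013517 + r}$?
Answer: $- \frac{2}{22069589} \approx -9.0622 \cdot 10^{-8}$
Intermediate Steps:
$r = - \frac{4042555}{2}$ ($r = \frac{1}{2} \left(-4042555\right) = - \frac{4042555}{2} \approx -2.0213 \cdot 10^{6}$)
$\frac{1}{-9013517 + r} = \frac{1}{-9013517 - \frac{4042555}{2}} = \frac{1}{- \frac{22069589}{2}} = - \frac{2}{22069589}$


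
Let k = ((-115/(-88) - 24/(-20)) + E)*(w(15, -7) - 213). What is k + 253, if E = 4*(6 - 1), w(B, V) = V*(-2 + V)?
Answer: -137413/44 ≈ -3123.0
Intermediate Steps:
E = 20 (E = 4*5 = 20)
k = -148545/44 (k = ((-115/(-88) - 24/(-20)) + 20)*(-7*(-2 - 7) - 213) = ((-115*(-1/88) - 24*(-1/20)) + 20)*(-7*(-9) - 213) = ((115/88 + 6/5) + 20)*(63 - 213) = (1103/440 + 20)*(-150) = (9903/440)*(-150) = -148545/44 ≈ -3376.0)
k + 253 = -148545/44 + 253 = -137413/44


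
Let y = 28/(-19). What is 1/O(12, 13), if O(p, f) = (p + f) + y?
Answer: 19/447 ≈ 0.042506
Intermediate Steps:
y = -28/19 (y = 28*(-1/19) = -28/19 ≈ -1.4737)
O(p, f) = -28/19 + f + p (O(p, f) = (p + f) - 28/19 = (f + p) - 28/19 = -28/19 + f + p)
1/O(12, 13) = 1/(-28/19 + 13 + 12) = 1/(447/19) = 19/447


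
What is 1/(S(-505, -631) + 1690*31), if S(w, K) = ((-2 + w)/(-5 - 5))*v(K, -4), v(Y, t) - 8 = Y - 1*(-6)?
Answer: 10/211081 ≈ 4.7375e-5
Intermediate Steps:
v(Y, t) = 14 + Y (v(Y, t) = 8 + (Y - 1*(-6)) = 8 + (Y + 6) = 8 + (6 + Y) = 14 + Y)
S(w, K) = (14 + K)*(⅕ - w/10) (S(w, K) = ((-2 + w)/(-5 - 5))*(14 + K) = ((-2 + w)/(-10))*(14 + K) = ((-2 + w)*(-⅒))*(14 + K) = (⅕ - w/10)*(14 + K) = (14 + K)*(⅕ - w/10))
1/(S(-505, -631) + 1690*31) = 1/(-(-2 - 505)*(14 - 631)/10 + 1690*31) = 1/(-⅒*(-507)*(-617) + 52390) = 1/(-312819/10 + 52390) = 1/(211081/10) = 10/211081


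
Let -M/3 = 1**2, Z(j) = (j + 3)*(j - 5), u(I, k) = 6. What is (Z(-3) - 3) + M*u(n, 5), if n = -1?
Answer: -21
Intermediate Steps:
Z(j) = (-5 + j)*(3 + j) (Z(j) = (3 + j)*(-5 + j) = (-5 + j)*(3 + j))
M = -3 (M = -3*1**2 = -3*1 = -3)
(Z(-3) - 3) + M*u(n, 5) = ((-15 + (-3)**2 - 2*(-3)) - 3) - 3*6 = ((-15 + 9 + 6) - 3) - 18 = (0 - 3) - 18 = -3 - 18 = -21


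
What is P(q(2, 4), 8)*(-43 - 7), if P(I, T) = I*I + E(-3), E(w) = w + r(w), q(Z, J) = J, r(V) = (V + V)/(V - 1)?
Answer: -725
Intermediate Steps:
r(V) = 2*V/(-1 + V) (r(V) = (2*V)/(-1 + V) = 2*V/(-1 + V))
E(w) = w + 2*w/(-1 + w)
P(I, T) = -3/2 + I² (P(I, T) = I*I - 3*(1 - 3)/(-1 - 3) = I² - 3*(-2)/(-4) = I² - 3*(-¼)*(-2) = I² - 3/2 = -3/2 + I²)
P(q(2, 4), 8)*(-43 - 7) = (-3/2 + 4²)*(-43 - 7) = (-3/2 + 16)*(-50) = (29/2)*(-50) = -725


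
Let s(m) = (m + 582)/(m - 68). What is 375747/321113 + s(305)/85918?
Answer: 450085759649/384628509174 ≈ 1.1702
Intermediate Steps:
s(m) = (582 + m)/(-68 + m)
375747/321113 + s(305)/85918 = 375747/321113 + ((582 + 305)/(-68 + 305))/85918 = 375747*(1/321113) + (887/237)*(1/85918) = 375747/321113 + ((1/237)*887)*(1/85918) = 375747/321113 + (887/237)*(1/85918) = 375747/321113 + 887/20362566 = 450085759649/384628509174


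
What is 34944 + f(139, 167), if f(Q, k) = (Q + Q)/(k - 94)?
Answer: 2551190/73 ≈ 34948.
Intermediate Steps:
f(Q, k) = 2*Q/(-94 + k) (f(Q, k) = (2*Q)/(-94 + k) = 2*Q/(-94 + k))
34944 + f(139, 167) = 34944 + 2*139/(-94 + 167) = 34944 + 2*139/73 = 34944 + 2*139*(1/73) = 34944 + 278/73 = 2551190/73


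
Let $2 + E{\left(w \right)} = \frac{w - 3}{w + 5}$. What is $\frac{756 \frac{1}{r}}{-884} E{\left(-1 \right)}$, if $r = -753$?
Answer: $- \frac{189}{55471} \approx -0.0034072$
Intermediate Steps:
$E{\left(w \right)} = -2 + \frac{-3 + w}{5 + w}$ ($E{\left(w \right)} = -2 + \frac{w - 3}{w + 5} = -2 + \frac{-3 + w}{5 + w}$)
$\frac{756 \frac{1}{r}}{-884} E{\left(-1 \right)} = \frac{756 \frac{1}{-753}}{-884} \frac{-13 - -1}{5 - 1} = 756 \left(- \frac{1}{753}\right) \left(- \frac{1}{884}\right) \frac{-13 + 1}{4} = \left(- \frac{252}{251}\right) \left(- \frac{1}{884}\right) \frac{1}{4} \left(-12\right) = \frac{63}{55471} \left(-3\right) = - \frac{189}{55471}$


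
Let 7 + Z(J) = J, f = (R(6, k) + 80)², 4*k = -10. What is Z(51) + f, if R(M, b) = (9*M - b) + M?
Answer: 81401/4 ≈ 20350.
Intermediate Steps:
k = -5/2 (k = (¼)*(-10) = -5/2 ≈ -2.5000)
R(M, b) = -b + 10*M (R(M, b) = (-b + 9*M) + M = -b + 10*M)
f = 81225/4 (f = ((-1*(-5/2) + 10*6) + 80)² = ((5/2 + 60) + 80)² = (125/2 + 80)² = (285/2)² = 81225/4 ≈ 20306.)
Z(J) = -7 + J
Z(51) + f = (-7 + 51) + 81225/4 = 44 + 81225/4 = 81401/4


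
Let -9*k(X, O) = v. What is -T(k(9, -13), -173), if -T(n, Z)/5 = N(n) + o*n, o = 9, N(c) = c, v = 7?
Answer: -350/9 ≈ -38.889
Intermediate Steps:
k(X, O) = -7/9 (k(X, O) = -⅑*7 = -7/9)
T(n, Z) = -50*n (T(n, Z) = -5*(n + 9*n) = -50*n)
-T(k(9, -13), -173) = -(-50)*(-7)/9 = -1*350/9 = -350/9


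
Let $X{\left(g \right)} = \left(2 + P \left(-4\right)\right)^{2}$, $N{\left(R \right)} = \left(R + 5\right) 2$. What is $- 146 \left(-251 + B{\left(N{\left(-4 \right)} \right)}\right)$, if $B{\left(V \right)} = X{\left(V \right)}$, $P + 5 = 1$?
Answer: $-10658$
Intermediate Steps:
$P = -4$ ($P = -5 + 1 = -4$)
$N{\left(R \right)} = 10 + 2 R$ ($N{\left(R \right)} = \left(5 + R\right) 2 = 10 + 2 R$)
$X{\left(g \right)} = 324$ ($X{\left(g \right)} = \left(2 - -16\right)^{2} = \left(2 + 16\right)^{2} = 18^{2} = 324$)
$B{\left(V \right)} = 324$
$- 146 \left(-251 + B{\left(N{\left(-4 \right)} \right)}\right) = - 146 \left(-251 + 324\right) = \left(-146\right) 73 = -10658$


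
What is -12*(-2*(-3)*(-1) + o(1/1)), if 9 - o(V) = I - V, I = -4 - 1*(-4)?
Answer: -48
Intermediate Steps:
I = 0 (I = -4 + 4 = 0)
o(V) = 9 + V (o(V) = 9 - (0 - V) = 9 - (-1)*V = 9 + V)
-12*(-2*(-3)*(-1) + o(1/1)) = -12*(-2*(-3)*(-1) + (9 + 1/1)) = -12*(6*(-1) + (9 + 1)) = -12*(-6 + 10) = -12*4 = -48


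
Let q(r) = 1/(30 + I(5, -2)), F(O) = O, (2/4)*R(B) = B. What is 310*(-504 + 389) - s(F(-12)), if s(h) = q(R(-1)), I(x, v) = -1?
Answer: -1033851/29 ≈ -35650.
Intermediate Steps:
R(B) = 2*B
q(r) = 1/29 (q(r) = 1/(30 - 1) = 1/29)
s(h) = 1/29
310*(-504 + 389) - s(F(-12)) = 310*(-504 + 389) - 1*1/29 = 310*(-115) - 1/29 = -35650 - 1/29 = -1033851/29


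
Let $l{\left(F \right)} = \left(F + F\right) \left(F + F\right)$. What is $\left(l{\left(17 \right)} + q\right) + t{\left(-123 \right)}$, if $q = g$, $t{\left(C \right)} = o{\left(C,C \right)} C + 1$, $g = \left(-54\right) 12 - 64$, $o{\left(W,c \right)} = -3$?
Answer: $814$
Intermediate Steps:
$l{\left(F \right)} = 4 F^{2}$ ($l{\left(F \right)} = 2 F 2 F = 4 F^{2}$)
$g = -712$ ($g = -648 - 64 = -712$)
$t{\left(C \right)} = 1 - 3 C$ ($t{\left(C \right)} = - 3 C + 1 = 1 - 3 C$)
$q = -712$
$\left(l{\left(17 \right)} + q\right) + t{\left(-123 \right)} = \left(4 \cdot 17^{2} - 712\right) + \left(1 - -369\right) = \left(4 \cdot 289 - 712\right) + \left(1 + 369\right) = \left(1156 - 712\right) + 370 = 444 + 370 = 814$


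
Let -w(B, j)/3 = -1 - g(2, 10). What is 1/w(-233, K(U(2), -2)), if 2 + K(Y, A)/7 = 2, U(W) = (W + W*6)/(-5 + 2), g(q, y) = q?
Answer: 1/9 ≈ 0.11111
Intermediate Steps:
U(W) = -7*W/3 (U(W) = (W + 6*W)/(-3) = (7*W)*(-1/3) = -7*W/3)
K(Y, A) = 0 (K(Y, A) = -14 + 7*2 = -14 + 14 = 0)
w(B, j) = 9 (w(B, j) = -3*(-1 - 1*2) = -3*(-1 - 2) = -3*(-3) = 9)
1/w(-233, K(U(2), -2)) = 1/9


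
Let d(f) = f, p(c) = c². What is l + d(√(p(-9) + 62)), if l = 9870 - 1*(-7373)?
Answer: 17243 + √143 ≈ 17255.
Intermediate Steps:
l = 17243 (l = 9870 + 7373 = 17243)
l + d(√(p(-9) + 62)) = 17243 + √((-9)² + 62) = 17243 + √(81 + 62) = 17243 + √143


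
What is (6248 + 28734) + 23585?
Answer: 58567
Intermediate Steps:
(6248 + 28734) + 23585 = 34982 + 23585 = 58567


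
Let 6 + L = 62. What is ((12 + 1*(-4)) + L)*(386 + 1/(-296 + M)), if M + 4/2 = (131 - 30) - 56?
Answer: 6250048/253 ≈ 24704.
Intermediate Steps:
L = 56 (L = -6 + 62 = 56)
M = 43 (M = -2 + ((131 - 30) - 56) = -2 + (101 - 56) = -2 + 45 = 43)
((12 + 1*(-4)) + L)*(386 + 1/(-296 + M)) = ((12 + 1*(-4)) + 56)*(386 + 1/(-296 + 43)) = ((12 - 4) + 56)*(386 + 1/(-253)) = (8 + 56)*(386 - 1/253) = 64*(97657/253) = 6250048/253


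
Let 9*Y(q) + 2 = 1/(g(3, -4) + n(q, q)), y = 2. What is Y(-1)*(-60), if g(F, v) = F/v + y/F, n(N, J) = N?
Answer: 760/39 ≈ 19.487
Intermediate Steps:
g(F, v) = 2/F + F/v (g(F, v) = F/v + 2/F = 2/F + F/v)
Y(q) = -2/9 + 1/(9*(-1/12 + q)) (Y(q) = -2/9 + 1/(9*((2/3 + 3/(-4)) + q)) = -2/9 + 1/(9*((2*(⅓) + 3*(-¼)) + q)) = -2/9 + 1/(9*((⅔ - ¾) + q)) = -2/9 + 1/(9*(-1/12 + q)))
Y(-1)*(-60) = (2*(7 - 12*(-1))/(9*(-1 + 12*(-1))))*(-60) = (2*(7 + 12)/(9*(-1 - 12)))*(-60) = ((2/9)*19/(-13))*(-60) = ((2/9)*(-1/13)*19)*(-60) = -38/117*(-60) = 760/39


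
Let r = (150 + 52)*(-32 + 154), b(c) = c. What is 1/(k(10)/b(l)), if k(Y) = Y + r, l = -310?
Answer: -155/12327 ≈ -0.012574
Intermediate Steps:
r = 24644 (r = 202*122 = 24644)
k(Y) = 24644 + Y (k(Y) = Y + 24644 = 24644 + Y)
1/(k(10)/b(l)) = 1/((24644 + 10)/(-310)) = 1/(24654*(-1/310)) = 1/(-12327/155) = -155/12327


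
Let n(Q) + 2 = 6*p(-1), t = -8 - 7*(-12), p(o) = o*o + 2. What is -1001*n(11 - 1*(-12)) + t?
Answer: -15940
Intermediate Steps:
p(o) = 2 + o**2 (p(o) = o**2 + 2 = 2 + o**2)
t = 76 (t = -8 + 84 = 76)
n(Q) = 16 (n(Q) = -2 + 6*(2 + (-1)**2) = -2 + 6*(2 + 1) = -2 + 6*3 = -2 + 18 = 16)
-1001*n(11 - 1*(-12)) + t = -1001*16 + 76 = -16016 + 76 = -15940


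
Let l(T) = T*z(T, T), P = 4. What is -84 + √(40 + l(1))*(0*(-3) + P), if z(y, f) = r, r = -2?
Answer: -84 + 4*√38 ≈ -59.342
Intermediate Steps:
z(y, f) = -2
l(T) = -2*T (l(T) = T*(-2) = -2*T)
-84 + √(40 + l(1))*(0*(-3) + P) = -84 + √(40 - 2*1)*(0*(-3) + 4) = -84 + √(40 - 2)*(0 + 4) = -84 + √38*4 = -84 + 4*√38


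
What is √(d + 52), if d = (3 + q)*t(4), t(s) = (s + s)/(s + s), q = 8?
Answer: 3*√7 ≈ 7.9373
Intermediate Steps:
t(s) = 1 (t(s) = (2*s)/((2*s)) = (2*s)*(1/(2*s)) = 1)
d = 11 (d = (3 + 8)*1 = 11*1 = 11)
√(d + 52) = √(11 + 52) = √63 = 3*√7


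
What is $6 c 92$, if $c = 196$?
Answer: $108192$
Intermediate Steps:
$6 c 92 = 6 \cdot 196 \cdot 92 = 1176 \cdot 92 = 108192$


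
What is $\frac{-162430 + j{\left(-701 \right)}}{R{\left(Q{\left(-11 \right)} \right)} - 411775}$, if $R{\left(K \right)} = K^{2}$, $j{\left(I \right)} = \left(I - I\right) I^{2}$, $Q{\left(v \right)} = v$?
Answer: $\frac{81215}{205827} \approx 0.39458$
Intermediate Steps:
$j{\left(I \right)} = 0$ ($j{\left(I \right)} = 0 I^{2} = 0$)
$\frac{-162430 + j{\left(-701 \right)}}{R{\left(Q{\left(-11 \right)} \right)} - 411775} = \frac{-162430 + 0}{\left(-11\right)^{2} - 411775} = - \frac{162430}{121 - 411775} = - \frac{162430}{-411654} = \left(-162430\right) \left(- \frac{1}{411654}\right) = \frac{81215}{205827}$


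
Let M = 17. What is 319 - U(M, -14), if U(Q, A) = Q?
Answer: 302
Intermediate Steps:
319 - U(M, -14) = 319 - 1*17 = 319 - 17 = 302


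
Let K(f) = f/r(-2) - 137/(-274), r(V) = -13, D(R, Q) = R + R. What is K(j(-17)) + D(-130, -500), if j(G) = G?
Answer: -6713/26 ≈ -258.19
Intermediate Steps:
D(R, Q) = 2*R
K(f) = ½ - f/13 (K(f) = f/(-13) - 137/(-274) = f*(-1/13) - 137*(-1/274) = -f/13 + ½ = ½ - f/13)
K(j(-17)) + D(-130, -500) = (½ - 1/13*(-17)) + 2*(-130) = (½ + 17/13) - 260 = 47/26 - 260 = -6713/26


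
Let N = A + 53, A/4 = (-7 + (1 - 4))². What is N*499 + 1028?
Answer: 227075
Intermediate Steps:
A = 400 (A = 4*(-7 + (1 - 4))² = 4*(-7 - 3)² = 4*(-10)² = 4*100 = 400)
N = 453 (N = 400 + 53 = 453)
N*499 + 1028 = 453*499 + 1028 = 226047 + 1028 = 227075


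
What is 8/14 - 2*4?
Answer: -52/7 ≈ -7.4286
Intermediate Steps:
8/14 - 2*4 = (1/14)*8 - 8 = 4/7 - 8 = -52/7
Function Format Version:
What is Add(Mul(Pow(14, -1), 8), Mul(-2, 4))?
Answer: Rational(-52, 7) ≈ -7.4286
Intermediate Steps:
Add(Mul(Pow(14, -1), 8), Mul(-2, 4)) = Add(Mul(Rational(1, 14), 8), -8) = Add(Rational(4, 7), -8) = Rational(-52, 7)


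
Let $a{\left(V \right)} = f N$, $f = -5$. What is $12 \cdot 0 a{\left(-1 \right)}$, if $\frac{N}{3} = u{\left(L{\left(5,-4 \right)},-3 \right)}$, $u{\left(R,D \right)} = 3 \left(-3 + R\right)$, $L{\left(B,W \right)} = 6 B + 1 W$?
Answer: $0$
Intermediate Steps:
$L{\left(B,W \right)} = W + 6 B$ ($L{\left(B,W \right)} = 6 B + W = W + 6 B$)
$u{\left(R,D \right)} = -9 + 3 R$
$N = 207$ ($N = 3 \left(-9 + 3 \left(-4 + 6 \cdot 5\right)\right) = 3 \left(-9 + 3 \left(-4 + 30\right)\right) = 3 \left(-9 + 3 \cdot 26\right) = 3 \left(-9 + 78\right) = 3 \cdot 69 = 207$)
$a{\left(V \right)} = -1035$ ($a{\left(V \right)} = \left(-5\right) 207 = -1035$)
$12 \cdot 0 a{\left(-1 \right)} = 12 \cdot 0 \left(-1035\right) = 0 \left(-1035\right) = 0$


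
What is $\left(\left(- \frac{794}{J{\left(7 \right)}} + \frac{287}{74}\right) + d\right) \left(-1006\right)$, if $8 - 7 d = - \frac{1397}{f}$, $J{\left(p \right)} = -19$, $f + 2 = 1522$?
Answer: $- \frac{9295504887}{196840} \approx -47224.0$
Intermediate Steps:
$f = 1520$ ($f = -2 + 1522 = 1520$)
$d = \frac{13557}{10640}$ ($d = \frac{8}{7} - \frac{\left(-1397\right) \frac{1}{1520}}{7} = \frac{8}{7} - - \frac{1397}{10640} = \frac{8}{7} + \frac{1397}{10640} = \frac{13557}{10640} \approx 1.2742$)
$\left(\left(- \frac{794}{J{\left(7 \right)}} + \frac{287}{74}\right) + d\right) \left(-1006\right) = \left(\left(- \frac{794}{-19} + \frac{287}{74}\right) + \frac{13557}{10640}\right) \left(-1006\right) = \left(\left(\left(-794\right) \left(- \frac{1}{19}\right) + 287 \cdot \frac{1}{74}\right) + \frac{13557}{10640}\right) \left(-1006\right) = \left(\left(\frac{794}{19} + \frac{287}{74}\right) + \frac{13557}{10640}\right) \left(-1006\right) = \left(\frac{64209}{1406} + \frac{13557}{10640}\right) \left(-1006\right) = \frac{18480129}{393680} \left(-1006\right) = - \frac{9295504887}{196840}$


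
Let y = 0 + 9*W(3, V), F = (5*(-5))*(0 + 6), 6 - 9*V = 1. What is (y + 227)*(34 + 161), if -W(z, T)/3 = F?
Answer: 834015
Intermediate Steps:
V = 5/9 (V = ⅔ - ⅑*1 = ⅔ - ⅑ = 5/9 ≈ 0.55556)
F = -150 (F = -25*6 = -150)
W(z, T) = 450 (W(z, T) = -3*(-150) = 450)
y = 4050 (y = 0 + 9*450 = 0 + 4050 = 4050)
(y + 227)*(34 + 161) = (4050 + 227)*(34 + 161) = 4277*195 = 834015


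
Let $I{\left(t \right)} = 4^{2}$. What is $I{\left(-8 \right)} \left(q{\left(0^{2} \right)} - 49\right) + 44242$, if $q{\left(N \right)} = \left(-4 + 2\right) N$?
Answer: $43458$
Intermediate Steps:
$I{\left(t \right)} = 16$
$q{\left(N \right)} = - 2 N$
$I{\left(-8 \right)} \left(q{\left(0^{2} \right)} - 49\right) + 44242 = 16 \left(- 2 \cdot 0^{2} - 49\right) + 44242 = 16 \left(\left(-2\right) 0 - 49\right) + 44242 = 16 \left(0 - 49\right) + 44242 = 16 \left(-49\right) + 44242 = -784 + 44242 = 43458$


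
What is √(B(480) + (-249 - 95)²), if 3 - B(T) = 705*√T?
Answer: √(118339 - 2820*√30) ≈ 320.77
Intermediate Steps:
B(T) = 3 - 705*√T
√(B(480) + (-249 - 95)²) = √((3 - 2820*√30) + (-249 - 95)²) = √((3 - 2820*√30) + (-344)²) = √((3 - 2820*√30) + 118336) = √(118339 - 2820*√30)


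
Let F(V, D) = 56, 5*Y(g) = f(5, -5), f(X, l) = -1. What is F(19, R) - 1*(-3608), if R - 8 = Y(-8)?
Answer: 3664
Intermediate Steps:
Y(g) = -⅕ (Y(g) = (⅕)*(-1) = -⅕)
R = 39/5 (R = 8 - ⅕ = 39/5 ≈ 7.8000)
F(19, R) - 1*(-3608) = 56 - 1*(-3608) = 56 + 3608 = 3664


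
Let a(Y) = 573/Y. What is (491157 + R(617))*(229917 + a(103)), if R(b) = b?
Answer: 11646203670576/103 ≈ 1.1307e+11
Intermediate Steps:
(491157 + R(617))*(229917 + a(103)) = (491157 + 617)*(229917 + 573/103) = 491774*(229917 + 573*(1/103)) = 491774*(229917 + 573/103) = 491774*(23682024/103) = 11646203670576/103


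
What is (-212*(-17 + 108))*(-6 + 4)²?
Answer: -77168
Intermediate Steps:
(-212*(-17 + 108))*(-6 + 4)² = -212*91*(-2)² = -19292*4 = -77168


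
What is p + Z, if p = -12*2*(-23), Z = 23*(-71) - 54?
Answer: -1135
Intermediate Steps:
Z = -1687 (Z = -1633 - 54 = -1687)
p = 552 (p = -24*(-23) = 552)
p + Z = 552 - 1687 = -1135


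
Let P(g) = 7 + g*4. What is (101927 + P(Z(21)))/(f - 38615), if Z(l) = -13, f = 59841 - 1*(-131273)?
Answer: 101882/152499 ≈ 0.66808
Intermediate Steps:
f = 191114 (f = 59841 + 131273 = 191114)
P(g) = 7 + 4*g
(101927 + P(Z(21)))/(f - 38615) = (101927 + (7 + 4*(-13)))/(191114 - 38615) = (101927 + (7 - 52))/152499 = (101927 - 45)*(1/152499) = 101882*(1/152499) = 101882/152499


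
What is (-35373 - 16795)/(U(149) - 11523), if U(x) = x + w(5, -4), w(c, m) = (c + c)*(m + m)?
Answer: 26084/5727 ≈ 4.5546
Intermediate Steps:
w(c, m) = 4*c*m (w(c, m) = (2*c)*(2*m) = 4*c*m)
U(x) = -80 + x (U(x) = x + 4*5*(-4) = x - 80 = -80 + x)
(-35373 - 16795)/(U(149) - 11523) = (-35373 - 16795)/((-80 + 149) - 11523) = -52168/(69 - 11523) = -52168/(-11454) = -52168*(-1/11454) = 26084/5727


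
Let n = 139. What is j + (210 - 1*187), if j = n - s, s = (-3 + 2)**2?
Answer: 161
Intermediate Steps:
s = 1 (s = (-1)**2 = 1)
j = 138 (j = 139 - 1*1 = 139 - 1 = 138)
j + (210 - 1*187) = 138 + (210 - 1*187) = 138 + (210 - 187) = 138 + 23 = 161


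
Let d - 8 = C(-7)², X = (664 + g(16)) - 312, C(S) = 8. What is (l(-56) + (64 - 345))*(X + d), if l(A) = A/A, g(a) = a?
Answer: -123200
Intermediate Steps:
X = 368 (X = (664 + 16) - 312 = 680 - 312 = 368)
d = 72 (d = 8 + 8² = 8 + 64 = 72)
l(A) = 1
(l(-56) + (64 - 345))*(X + d) = (1 + (64 - 345))*(368 + 72) = (1 - 281)*440 = -280*440 = -123200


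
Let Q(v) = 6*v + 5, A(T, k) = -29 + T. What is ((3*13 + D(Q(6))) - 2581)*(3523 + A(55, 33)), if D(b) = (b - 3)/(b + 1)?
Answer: -9018347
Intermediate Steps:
Q(v) = 5 + 6*v
D(b) = (-3 + b)/(1 + b)
((3*13 + D(Q(6))) - 2581)*(3523 + A(55, 33)) = ((3*13 + (-3 + (5 + 6*6))/(1 + (5 + 6*6))) - 2581)*(3523 + (-29 + 55)) = ((39 + (-3 + (5 + 36))/(1 + (5 + 36))) - 2581)*(3523 + 26) = ((39 + (-3 + 41)/(1 + 41)) - 2581)*3549 = ((39 + 38/42) - 2581)*3549 = ((39 + (1/42)*38) - 2581)*3549 = ((39 + 19/21) - 2581)*3549 = (838/21 - 2581)*3549 = -53363/21*3549 = -9018347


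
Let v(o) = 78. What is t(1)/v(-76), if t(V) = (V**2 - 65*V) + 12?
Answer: -2/3 ≈ -0.66667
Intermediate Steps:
t(V) = 12 + V**2 - 65*V
t(1)/v(-76) = (12 + 1**2 - 65*1)/78 = (12 + 1 - 65)*(1/78) = -52*1/78 = -2/3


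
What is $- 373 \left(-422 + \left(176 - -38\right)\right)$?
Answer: $77584$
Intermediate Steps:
$- 373 \left(-422 + \left(176 - -38\right)\right) = - 373 \left(-422 + \left(176 + 38\right)\right) = - 373 \left(-422 + 214\right) = \left(-373\right) \left(-208\right) = 77584$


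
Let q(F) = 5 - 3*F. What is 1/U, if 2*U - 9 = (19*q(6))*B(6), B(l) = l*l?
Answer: -2/8883 ≈ -0.00022515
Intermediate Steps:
B(l) = l²
U = -8883/2 (U = 9/2 + ((19*(5 - 3*6))*6²)/2 = 9/2 + ((19*(5 - 18))*36)/2 = 9/2 + ((19*(-13))*36)/2 = 9/2 + (-247*36)/2 = 9/2 + (½)*(-8892) = 9/2 - 4446 = -8883/2 ≈ -4441.5)
1/U = 1/(-8883/2) = -2/8883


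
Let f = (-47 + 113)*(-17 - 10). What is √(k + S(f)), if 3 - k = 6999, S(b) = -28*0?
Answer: 2*I*√1749 ≈ 83.642*I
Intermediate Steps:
f = -1782 (f = 66*(-27) = -1782)
S(b) = 0
k = -6996 (k = 3 - 1*6999 = 3 - 6999 = -6996)
√(k + S(f)) = √(-6996 + 0) = √(-6996) = 2*I*√1749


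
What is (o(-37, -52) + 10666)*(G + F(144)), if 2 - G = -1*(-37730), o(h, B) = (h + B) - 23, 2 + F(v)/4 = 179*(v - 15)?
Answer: 576543912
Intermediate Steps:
F(v) = -10748 + 716*v (F(v) = -8 + 4*(179*(v - 15)) = -8 + 4*(179*(-15 + v)) = -8 + 4*(-2685 + 179*v) = -8 + (-10740 + 716*v) = -10748 + 716*v)
o(h, B) = -23 + B + h (o(h, B) = (B + h) - 23 = -23 + B + h)
G = -37728 (G = 2 - (-1)*(-37730) = 2 - 1*37730 = 2 - 37730 = -37728)
(o(-37, -52) + 10666)*(G + F(144)) = ((-23 - 52 - 37) + 10666)*(-37728 + (-10748 + 716*144)) = (-112 + 10666)*(-37728 + (-10748 + 103104)) = 10554*(-37728 + 92356) = 10554*54628 = 576543912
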